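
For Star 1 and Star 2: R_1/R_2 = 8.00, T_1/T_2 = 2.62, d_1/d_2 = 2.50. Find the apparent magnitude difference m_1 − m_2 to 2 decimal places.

L_1/L_2 = (8.00)²(2.62)⁴ = 3016.
F_1/F_2 = (L_1/L_2)/(d_1/d_2)² = 3016/6.250 = 482.5.
m_1 − m_2 = −2.5 log₁₀(482.5) = -6.71.

-6.71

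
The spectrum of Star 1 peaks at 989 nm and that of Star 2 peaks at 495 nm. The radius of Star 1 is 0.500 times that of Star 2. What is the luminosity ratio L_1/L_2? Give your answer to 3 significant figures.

0.0157

Wien's law gives T ∝ 1/λ_max, so T_1/T_2 = λ_2/λ_1 = 495/989 = 0.5005.
Then L ∝ R²T⁴ gives L_1/L_2 = (0.500)² × (0.5005)⁴ = 0.2500 × 0.06275 = 0.01569.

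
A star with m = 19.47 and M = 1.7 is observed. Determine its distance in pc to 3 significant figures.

3.58×10^4 pc

m − M = 5 log₁₀(d/10 pc)
19.47 − (1.7) = 17.77 = 5 log₁₀(d/10)
d = 10 × 10^(17.77/5) = 10 × 10^3.554 = 3.581×10^4 pc.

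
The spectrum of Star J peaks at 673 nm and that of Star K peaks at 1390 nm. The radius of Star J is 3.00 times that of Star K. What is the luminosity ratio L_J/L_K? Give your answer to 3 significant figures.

164

Wien's law gives T ∝ 1/λ_max, so T_J/T_K = λ_K/λ_J = 1390/673 = 2.065.
Then L ∝ R²T⁴ gives L_J/L_K = (3.00)² × (2.065)⁴ = 9.000 × 18.20 = 163.8.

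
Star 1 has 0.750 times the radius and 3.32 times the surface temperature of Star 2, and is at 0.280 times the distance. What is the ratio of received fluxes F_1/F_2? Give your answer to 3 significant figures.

872

L_1/L_2 = (R_1/R_2)²(T_1/T_2)⁴ = (0.750)² × (3.32)⁴ = 68.34.
F_1/F_2 = (L_1/L_2)/(d_1/d_2)² = 68.34 / (0.280)² = 871.7.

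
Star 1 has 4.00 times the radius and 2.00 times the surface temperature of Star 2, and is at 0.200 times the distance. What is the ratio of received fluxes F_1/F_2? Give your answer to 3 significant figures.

L_1/L_2 = (R_1/R_2)²(T_1/T_2)⁴ = (4.00)² × (2.00)⁴ = 256.0.
F_1/F_2 = (L_1/L_2)/(d_1/d_2)² = 256.0 / (0.200)² = 6400.

6.40×10^3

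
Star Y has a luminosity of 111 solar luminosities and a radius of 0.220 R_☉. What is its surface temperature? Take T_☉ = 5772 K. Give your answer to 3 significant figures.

3.99×10^4 K

T/T_☉ = (L/L_☉)^(1/4) / (R/R_☉)^(1/2)
T = 5772 × (111)^(1/4) / √(0.220) = 5772 × 3.246 / 0.4690 = 3.994×10^4 K.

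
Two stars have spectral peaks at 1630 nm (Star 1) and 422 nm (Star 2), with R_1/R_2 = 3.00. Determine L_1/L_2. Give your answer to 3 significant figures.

0.0404

Wien's law gives T ∝ 1/λ_max, so T_1/T_2 = λ_2/λ_1 = 422/1630 = 0.2589.
Then L ∝ R²T⁴ gives L_1/L_2 = (3.00)² × (0.2589)⁴ = 9.000 × 0.004493 = 0.04043.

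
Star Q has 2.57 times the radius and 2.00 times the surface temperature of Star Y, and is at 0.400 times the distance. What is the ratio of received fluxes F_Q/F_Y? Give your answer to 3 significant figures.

660

L_Q/L_Y = (R_Q/R_Y)²(T_Q/T_Y)⁴ = (2.57)² × (2.00)⁴ = 105.7.
F_Q/F_Y = (L_Q/L_Y)/(d_Q/d_Y)² = 105.7 / (0.400)² = 660.5.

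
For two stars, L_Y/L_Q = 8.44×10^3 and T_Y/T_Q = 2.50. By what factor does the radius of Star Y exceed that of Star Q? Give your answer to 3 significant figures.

L ∝ R²T⁴ gives R ∝ √L / T², so
R_Y/R_Q = √(8.44×10^3) / (2.50)² = 91.87 / 6.250 = 14.70.

14.7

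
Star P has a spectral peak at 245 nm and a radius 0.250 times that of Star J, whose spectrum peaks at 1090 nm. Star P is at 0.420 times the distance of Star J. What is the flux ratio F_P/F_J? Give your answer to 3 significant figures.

Wien's law: T_P/T_J = λ_J/λ_P = 1090/245 = 4.449.
L_P/L_J = (R_P/R_J)²(T_P/T_J)⁴ = (0.250)²(4.449)⁴ = 24.49.
F_P/F_J = (L_P/L_J)/(d_P/d_J)² = 24.49/(0.420)² = 138.8.

139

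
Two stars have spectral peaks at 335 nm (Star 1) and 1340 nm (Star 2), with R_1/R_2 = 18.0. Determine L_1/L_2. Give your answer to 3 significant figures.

Wien's law gives T ∝ 1/λ_max, so T_1/T_2 = λ_2/λ_1 = 1340/335 = 4.000.
Then L ∝ R²T⁴ gives L_1/L_2 = (18.0)² × (4.000)⁴ = 324.0 × 256.0 = 8.294×10^4.

8.29×10^4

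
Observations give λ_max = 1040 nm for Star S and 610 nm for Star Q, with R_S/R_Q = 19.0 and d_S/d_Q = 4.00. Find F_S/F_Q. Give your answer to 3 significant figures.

Wien's law: T_S/T_Q = λ_Q/λ_S = 610/1040 = 0.5865.
L_S/L_Q = (R_S/R_Q)²(T_S/T_Q)⁴ = (19.0)²(0.5865)⁴ = 42.73.
F_S/F_Q = (L_S/L_Q)/(d_S/d_Q)² = 42.73/(4.00)² = 2.670.

2.67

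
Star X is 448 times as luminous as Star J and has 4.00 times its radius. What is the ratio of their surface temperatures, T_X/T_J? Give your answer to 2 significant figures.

L ∝ R²T⁴ gives T ∝ (L/R²)^(1/4), so
T_X/T_J = (448 / 4.00²)^(1/4) = (28.00)^(1/4) = 2.300.

2.3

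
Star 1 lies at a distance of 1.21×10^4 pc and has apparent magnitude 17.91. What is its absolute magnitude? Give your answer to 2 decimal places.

2.50

M = m − 5 log₁₀(d/10 pc) = 17.91 − 5 log₁₀(1.21×10^4/10)
  = 17.91 − 5 × 3.083 = 17.91 − 15.41 = 2.50.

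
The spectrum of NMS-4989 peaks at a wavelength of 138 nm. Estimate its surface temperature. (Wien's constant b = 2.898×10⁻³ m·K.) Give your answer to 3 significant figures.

T = b/λ_max = 2.898×10⁻³ / (138×10⁻⁹) = 2.100×10^4 K.

2.10×10^4 K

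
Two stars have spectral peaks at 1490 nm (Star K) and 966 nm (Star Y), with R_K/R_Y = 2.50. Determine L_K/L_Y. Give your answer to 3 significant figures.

1.10

Wien's law gives T ∝ 1/λ_max, so T_K/T_Y = λ_Y/λ_K = 966/1490 = 0.6483.
Then L ∝ R²T⁴ gives L_K/L_Y = (2.50)² × (0.6483)⁴ = 6.250 × 0.1767 = 1.104.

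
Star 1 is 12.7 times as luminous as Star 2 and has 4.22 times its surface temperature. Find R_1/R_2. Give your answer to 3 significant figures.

0.200

L ∝ R²T⁴ gives R ∝ √L / T², so
R_1/R_2 = √(12.7) / (4.22)² = 3.564 / 17.81 = 0.2001.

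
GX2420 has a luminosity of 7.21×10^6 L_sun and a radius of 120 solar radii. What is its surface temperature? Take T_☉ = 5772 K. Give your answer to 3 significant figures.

2.73×10^4 K

T/T_☉ = (L/L_☉)^(1/4) / (R/R_☉)^(1/2)
T = 5772 × (7.21×10^6)^(1/4) / √(120) = 5772 × 51.82 / 10.95 = 2.730×10^4 K.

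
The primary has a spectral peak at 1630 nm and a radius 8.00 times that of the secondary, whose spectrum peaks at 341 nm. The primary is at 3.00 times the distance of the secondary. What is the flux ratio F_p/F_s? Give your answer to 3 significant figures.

Wien's law: T_p/T_s = λ_s/λ_p = 341/1630 = 0.2092.
L_p/L_s = (R_p/R_s)²(T_p/T_s)⁴ = (8.00)²(0.2092)⁴ = 0.1226.
F_p/F_s = (L_p/L_s)/(d_p/d_s)² = 0.1226/(3.00)² = 0.01362.

0.0136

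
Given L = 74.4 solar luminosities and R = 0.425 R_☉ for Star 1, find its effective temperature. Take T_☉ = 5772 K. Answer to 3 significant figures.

2.60×10^4 K

T/T_☉ = (L/L_☉)^(1/4) / (R/R_☉)^(1/2)
T = 5772 × (74.4)^(1/4) / √(0.425) = 5772 × 2.937 / 0.6519 = 2.600×10^4 K.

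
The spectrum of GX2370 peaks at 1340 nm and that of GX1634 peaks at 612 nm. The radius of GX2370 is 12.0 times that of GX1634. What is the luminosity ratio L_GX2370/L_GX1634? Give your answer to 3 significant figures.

Wien's law gives T ∝ 1/λ_max, so T_GX2370/T_GX1634 = λ_GX1634/λ_GX2370 = 612/1340 = 0.4567.
Then L ∝ R²T⁴ gives L_GX2370/L_GX1634 = (12.0)² × (0.4567)⁴ = 144.0 × 0.04351 = 6.265.

6.27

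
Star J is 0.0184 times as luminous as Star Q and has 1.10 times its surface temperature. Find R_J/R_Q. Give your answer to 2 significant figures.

L ∝ R²T⁴ gives R ∝ √L / T², so
R_J/R_Q = √(0.0184) / (1.10)² = 0.1356 / 1.210 = 0.1121.

0.11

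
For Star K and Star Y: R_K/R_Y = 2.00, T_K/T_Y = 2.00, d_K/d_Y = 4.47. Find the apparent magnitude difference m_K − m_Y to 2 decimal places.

L_K/L_Y = (2.00)²(2.00)⁴ = 64.00.
F_K/F_Y = (L_K/L_Y)/(d_K/d_Y)² = 64.00/19.98 = 3.203.
m_K − m_Y = −2.5 log₁₀(3.203) = -1.26.

-1.26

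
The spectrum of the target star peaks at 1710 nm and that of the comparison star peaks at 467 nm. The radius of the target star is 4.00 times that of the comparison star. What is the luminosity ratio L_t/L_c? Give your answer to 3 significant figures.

Wien's law gives T ∝ 1/λ_max, so T_t/T_c = λ_c/λ_t = 467/1710 = 0.2731.
Then L ∝ R²T⁴ gives L_t/L_c = (4.00)² × (0.2731)⁴ = 16.00 × 0.005563 = 0.08900.

0.0890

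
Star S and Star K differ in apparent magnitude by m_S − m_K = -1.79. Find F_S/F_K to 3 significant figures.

5.20

F_S/F_K = 10^(−(m_S − m_K)/2.5) = 10^(1.79/2.5) = 10^0.716 = 5.200.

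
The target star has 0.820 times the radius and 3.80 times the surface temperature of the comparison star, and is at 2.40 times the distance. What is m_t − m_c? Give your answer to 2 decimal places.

L_t/L_c = (0.820)²(3.80)⁴ = 140.2.
F_t/F_c = (L_t/L_c)/(d_t/d_c)² = 140.2/5.760 = 24.34.
m_t − m_c = −2.5 log₁₀(24.34) = -3.47.

-3.47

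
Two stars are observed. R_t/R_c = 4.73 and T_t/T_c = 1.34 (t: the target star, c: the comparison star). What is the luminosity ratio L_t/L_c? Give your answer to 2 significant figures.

From the Stefan–Boltzmann law, L ∝ R²T⁴, so
L_t/L_c = (R_t/R_c)² (T_t/T_c)⁴ = (4.73)² × (1.34)⁴ = 22.37 × 3.224 = 72.13.

72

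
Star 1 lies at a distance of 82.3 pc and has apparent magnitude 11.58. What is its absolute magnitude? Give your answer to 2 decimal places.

M = m − 5 log₁₀(d/10 pc) = 11.58 − 5 log₁₀(82.3/10)
  = 11.58 − 5 × 0.915 = 11.58 − 4.58 = 7.00.

7.00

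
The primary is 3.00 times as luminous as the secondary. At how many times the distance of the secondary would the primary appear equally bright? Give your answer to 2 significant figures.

Equal flux requires L_p/d_p² = L_s/d_s², so d_p/d_s = √(L_p/L_s)
= √(3.00) = 1.732.

1.7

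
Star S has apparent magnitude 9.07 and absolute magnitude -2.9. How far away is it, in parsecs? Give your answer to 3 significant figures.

m − M = 5 log₁₀(d/10 pc)
9.07 − (-2.9) = 11.97 = 5 log₁₀(d/10)
d = 10 × 10^(11.97/5) = 10 × 10^2.394 = 2477 pc.

2.48×10^3 pc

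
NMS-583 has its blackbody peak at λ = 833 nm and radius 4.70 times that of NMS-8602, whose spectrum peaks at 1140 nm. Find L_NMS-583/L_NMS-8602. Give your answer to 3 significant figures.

77.5

Wien's law gives T ∝ 1/λ_max, so T_NMS-583/T_NMS-8602 = λ_NMS-8602/λ_NMS-583 = 1140/833 = 1.369.
Then L ∝ R²T⁴ gives L_NMS-583/L_NMS-8602 = (4.70)² × (1.369)⁴ = 22.09 × 3.508 = 77.49.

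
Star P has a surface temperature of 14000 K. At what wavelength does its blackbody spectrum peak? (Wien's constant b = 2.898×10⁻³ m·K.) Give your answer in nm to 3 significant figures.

207 nm

λ_max = b/T = 2.898×10⁻³ / 14000 = 2.07×10^-7 m = 207.0 nm.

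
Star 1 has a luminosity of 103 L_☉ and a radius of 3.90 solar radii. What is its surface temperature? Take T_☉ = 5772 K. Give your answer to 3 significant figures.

9.31×10^3 K

T/T_☉ = (L/L_☉)^(1/4) / (R/R_☉)^(1/2)
T = 5772 × (103)^(1/4) / √(3.90) = 5772 × 3.186 / 1.975 = 9311 K.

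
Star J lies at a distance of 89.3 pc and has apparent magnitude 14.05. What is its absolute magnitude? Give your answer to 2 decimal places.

M = m − 5 log₁₀(d/10 pc) = 14.05 − 5 log₁₀(89.3/10)
  = 14.05 − 5 × 0.951 = 14.05 − 4.75 = 9.30.

9.30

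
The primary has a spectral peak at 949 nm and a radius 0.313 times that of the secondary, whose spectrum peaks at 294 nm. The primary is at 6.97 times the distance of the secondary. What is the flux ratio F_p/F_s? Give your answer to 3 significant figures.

Wien's law: T_p/T_s = λ_s/λ_p = 294/949 = 0.3098.
L_p/L_s = (R_p/R_s)²(T_p/T_s)⁴ = (0.313)²(0.3098)⁴ = 9.024×10^-4.
F_p/F_s = (L_p/L_s)/(d_p/d_s)² = 9.024×10^-4/(6.97)² = 1.858×10^-5.

1.86×10^-5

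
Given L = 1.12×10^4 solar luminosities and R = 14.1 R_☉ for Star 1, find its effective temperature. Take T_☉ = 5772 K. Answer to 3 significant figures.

T/T_☉ = (L/L_☉)^(1/4) / (R/R_☉)^(1/2)
T = 5772 × (1.12×10^4)^(1/4) / √(14.1) = 5772 × 10.29 / 3.755 = 1.581×10^4 K.

1.58×10^4 K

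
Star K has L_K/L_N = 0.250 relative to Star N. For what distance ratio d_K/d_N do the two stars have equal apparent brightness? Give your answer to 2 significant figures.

Equal flux requires L_K/d_K² = L_N/d_N², so d_K/d_N = √(L_K/L_N)
= √(0.250) = 0.5000.

0.50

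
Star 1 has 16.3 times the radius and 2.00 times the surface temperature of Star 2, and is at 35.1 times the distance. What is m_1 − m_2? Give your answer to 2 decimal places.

L_1/L_2 = (16.3)²(2.00)⁴ = 4251.
F_1/F_2 = (L_1/L_2)/(d_1/d_2)² = 4251/1232 = 3.450.
m_1 − m_2 = −2.5 log₁₀(3.450) = -1.34.

-1.34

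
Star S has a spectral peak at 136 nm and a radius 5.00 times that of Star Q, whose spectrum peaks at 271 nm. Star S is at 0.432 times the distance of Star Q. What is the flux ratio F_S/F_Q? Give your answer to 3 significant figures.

2.11×10^3

Wien's law: T_S/T_Q = λ_Q/λ_S = 271/136 = 1.993.
L_S/L_Q = (R_S/R_Q)²(T_S/T_Q)⁴ = (5.00)²(1.993)⁴ = 394.2.
F_S/F_Q = (L_S/L_Q)/(d_S/d_Q)² = 394.2/(0.432)² = 2112.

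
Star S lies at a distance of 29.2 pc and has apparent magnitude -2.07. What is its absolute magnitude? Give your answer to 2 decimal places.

-4.40

M = m − 5 log₁₀(d/10 pc) = -2.07 − 5 log₁₀(29.2/10)
  = -2.07 − 5 × 0.465 = -2.07 − 2.33 = -4.40.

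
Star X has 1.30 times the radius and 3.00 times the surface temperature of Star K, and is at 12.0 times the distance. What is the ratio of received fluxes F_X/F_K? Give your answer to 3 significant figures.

L_X/L_K = (R_X/R_K)²(T_X/T_K)⁴ = (1.30)² × (3.00)⁴ = 136.9.
F_X/F_K = (L_X/L_K)/(d_X/d_K)² = 136.9 / (12.0)² = 0.9506.

0.951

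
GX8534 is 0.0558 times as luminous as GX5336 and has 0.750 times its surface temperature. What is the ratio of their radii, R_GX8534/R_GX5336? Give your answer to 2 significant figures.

L ∝ R²T⁴ gives R ∝ √L / T², so
R_GX8534/R_GX5336 = √(0.0558) / (0.750)² = 0.2362 / 0.5625 = 0.4199.

0.42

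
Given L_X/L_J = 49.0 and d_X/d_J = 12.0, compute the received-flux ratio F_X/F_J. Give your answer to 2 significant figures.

0.34

F = L/(4πd²), so F_X/F_J = (L_X/L_J) / (d_X/d_J)²
= 49.0 / (12.0)² = 49.0 / 144.0 = 0.3403.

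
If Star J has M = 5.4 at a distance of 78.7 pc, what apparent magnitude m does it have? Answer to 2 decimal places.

m = M + 5 log₁₀(d/10 pc) = 5.4 + 5 log₁₀(78.7/10)
  = 5.4 + 5 × 0.896 = 5.4 + 4.48 = 9.88.

9.88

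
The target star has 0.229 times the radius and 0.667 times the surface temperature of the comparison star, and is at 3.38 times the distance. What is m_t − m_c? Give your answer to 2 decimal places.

7.60

L_t/L_c = (0.229)²(0.667)⁴ = 0.01038.
F_t/F_c = (L_t/L_c)/(d_t/d_c)² = 0.01038/11.42 = 9.085×10^-4.
m_t − m_c = −2.5 log₁₀(9.085×10^-4) = 7.60.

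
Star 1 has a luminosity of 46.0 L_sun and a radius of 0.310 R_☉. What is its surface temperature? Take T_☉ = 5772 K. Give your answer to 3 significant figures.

2.70×10^4 K

T/T_☉ = (L/L_☉)^(1/4) / (R/R_☉)^(1/2)
T = 5772 × (46.0)^(1/4) / √(0.310) = 5772 × 2.604 / 0.5568 = 2.700×10^4 K.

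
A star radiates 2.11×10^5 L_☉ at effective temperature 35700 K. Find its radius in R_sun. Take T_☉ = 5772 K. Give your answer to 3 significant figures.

R/R_☉ = √(L/L_☉) / (T/T_☉)² = √(2.11×10^5) / (6.185)²
       = 459.3 / 38.25 = 12.01.

12.0 R_sun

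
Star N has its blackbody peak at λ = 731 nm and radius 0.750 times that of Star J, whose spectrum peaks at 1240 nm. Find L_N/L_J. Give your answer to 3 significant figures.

4.66

Wien's law gives T ∝ 1/λ_max, so T_N/T_J = λ_J/λ_N = 1240/731 = 1.696.
Then L ∝ R²T⁴ gives L_N/L_J = (0.750)² × (1.696)⁴ = 0.5625 × 8.280 = 4.657.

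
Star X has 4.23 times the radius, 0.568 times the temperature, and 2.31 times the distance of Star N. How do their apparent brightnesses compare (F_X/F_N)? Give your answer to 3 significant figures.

L_X/L_N = (R_X/R_N)²(T_X/T_N)⁴ = (4.23)² × (0.568)⁴ = 1.862.
F_X/F_N = (L_X/L_N)/(d_X/d_N)² = 1.862 / (2.31)² = 0.3490.

0.349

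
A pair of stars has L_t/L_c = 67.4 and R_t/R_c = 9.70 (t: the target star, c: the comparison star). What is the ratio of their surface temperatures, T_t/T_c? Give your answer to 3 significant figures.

0.920

L ∝ R²T⁴ gives T ∝ (L/R²)^(1/4), so
T_t/T_c = (67.4 / 9.70²)^(1/4) = (0.7163)^(1/4) = 0.9200.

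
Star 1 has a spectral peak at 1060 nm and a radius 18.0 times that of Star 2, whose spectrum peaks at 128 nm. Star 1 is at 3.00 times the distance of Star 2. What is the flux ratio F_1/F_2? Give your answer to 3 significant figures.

Wien's law: T_1/T_2 = λ_2/λ_1 = 128/1060 = 0.1208.
L_1/L_2 = (R_1/R_2)²(T_1/T_2)⁴ = (18.0)²(0.1208)⁴ = 0.06889.
F_1/F_2 = (L_1/L_2)/(d_1/d_2)² = 0.06889/(3.00)² = 0.007655.

0.00765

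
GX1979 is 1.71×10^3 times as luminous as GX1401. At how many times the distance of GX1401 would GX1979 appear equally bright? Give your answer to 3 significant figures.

41.4

Equal flux requires L_GX1979/d_GX1979² = L_GX1401/d_GX1401², so d_GX1979/d_GX1401 = √(L_GX1979/L_GX1401)
= √(1.71×10^3) = 41.35.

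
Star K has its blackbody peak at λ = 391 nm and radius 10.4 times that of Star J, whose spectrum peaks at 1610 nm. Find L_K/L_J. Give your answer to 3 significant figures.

3.11×10^4

Wien's law gives T ∝ 1/λ_max, so T_K/T_J = λ_J/λ_K = 1610/391 = 4.118.
Then L ∝ R²T⁴ gives L_K/L_J = (10.4)² × (4.118)⁴ = 108.2 × 287.5 = 3.109×10^4.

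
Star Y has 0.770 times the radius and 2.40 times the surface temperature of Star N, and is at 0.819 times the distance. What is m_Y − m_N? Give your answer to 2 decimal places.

-3.67

L_Y/L_N = (0.770)²(2.40)⁴ = 19.67.
F_Y/F_N = (L_Y/L_N)/(d_Y/d_N)² = 19.67/0.6708 = 29.33.
m_Y − m_N = −2.5 log₁₀(29.33) = -3.67.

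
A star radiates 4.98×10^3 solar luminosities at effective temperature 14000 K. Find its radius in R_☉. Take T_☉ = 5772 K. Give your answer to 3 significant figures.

R/R_☉ = √(L/L_☉) / (T/T_☉)² = √(4.98×10^3) / (2.426)²
       = 70.57 / 5.883 = 12.00.

12.0 R_☉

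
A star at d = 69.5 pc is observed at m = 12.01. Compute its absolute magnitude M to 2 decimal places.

M = m − 5 log₁₀(d/10 pc) = 12.01 − 5 log₁₀(69.5/10)
  = 12.01 − 5 × 0.842 = 12.01 − 4.21 = 7.80.

7.80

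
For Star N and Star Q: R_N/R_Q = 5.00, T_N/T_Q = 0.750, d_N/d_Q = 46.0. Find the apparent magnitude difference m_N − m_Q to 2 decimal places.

6.07

L_N/L_Q = (5.00)²(0.750)⁴ = 7.910.
F_N/F_Q = (L_N/L_Q)/(d_N/d_Q)² = 7.910/2116 = 0.003738.
m_N − m_Q = −2.5 log₁₀(0.003738) = 6.07.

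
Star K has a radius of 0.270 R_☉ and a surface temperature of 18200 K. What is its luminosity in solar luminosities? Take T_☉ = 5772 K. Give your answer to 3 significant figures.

L/L_☉ = (R/R_☉)² (T/T_☉)⁴ = (0.270)² × (18200/5772)⁴
       = 0.07290 × (3.153)⁴ = 0.07290 × 98.85 = 7.206.

7.21 solar luminosities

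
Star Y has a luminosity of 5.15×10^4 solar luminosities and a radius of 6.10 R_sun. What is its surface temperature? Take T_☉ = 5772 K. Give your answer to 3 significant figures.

3.52×10^4 K

T/T_☉ = (L/L_☉)^(1/4) / (R/R_☉)^(1/2)
T = 5772 × (5.15×10^4)^(1/4) / √(6.10) = 5772 × 15.06 / 2.470 = 3.521×10^4 K.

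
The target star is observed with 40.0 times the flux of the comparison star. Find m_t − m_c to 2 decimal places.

-4.01

m_t − m_c = −2.5 log₁₀(F_t/F_c) = −2.5 log₁₀(40.0) = −2.5 × (1.602) = -4.005.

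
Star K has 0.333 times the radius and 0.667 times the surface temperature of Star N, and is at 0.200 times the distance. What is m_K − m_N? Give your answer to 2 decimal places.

L_K/L_N = (0.333)²(0.667)⁴ = 0.02195.
F_K/F_N = (L_K/L_N)/(d_K/d_N)² = 0.02195/0.04000 = 0.5487.
m_K − m_N = −2.5 log₁₀(0.5487) = 0.65.

0.65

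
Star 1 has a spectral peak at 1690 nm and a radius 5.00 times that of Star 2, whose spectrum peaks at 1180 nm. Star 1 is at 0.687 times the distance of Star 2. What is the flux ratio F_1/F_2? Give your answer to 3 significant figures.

12.6

Wien's law: T_1/T_2 = λ_2/λ_1 = 1180/1690 = 0.6982.
L_1/L_2 = (R_1/R_2)²(T_1/T_2)⁴ = (5.00)²(0.6982)⁴ = 5.942.
F_1/F_2 = (L_1/L_2)/(d_1/d_2)² = 5.942/(0.687)² = 12.59.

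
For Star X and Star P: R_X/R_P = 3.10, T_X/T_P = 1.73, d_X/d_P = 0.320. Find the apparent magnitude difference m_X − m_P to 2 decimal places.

-7.31

L_X/L_P = (3.10)²(1.73)⁴ = 86.08.
F_X/F_P = (L_X/L_P)/(d_X/d_P)² = 86.08/0.1024 = 840.6.
m_X − m_P = −2.5 log₁₀(840.6) = -7.31.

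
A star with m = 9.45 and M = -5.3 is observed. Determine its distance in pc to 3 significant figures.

8.91×10^3 pc

m − M = 5 log₁₀(d/10 pc)
9.45 − (-5.3) = 14.75 = 5 log₁₀(d/10)
d = 10 × 10^(14.75/5) = 10 × 10^2.950 = 8913 pc.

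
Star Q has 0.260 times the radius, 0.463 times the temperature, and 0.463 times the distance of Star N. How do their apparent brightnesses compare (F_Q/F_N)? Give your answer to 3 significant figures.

0.0145

L_Q/L_N = (R_Q/R_N)²(T_Q/T_N)⁴ = (0.260)² × (0.463)⁴ = 0.003106.
F_Q/F_N = (L_Q/L_N)/(d_Q/d_N)² = 0.003106 / (0.463)² = 0.01449.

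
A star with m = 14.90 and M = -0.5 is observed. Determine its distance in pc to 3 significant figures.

1.20×10^4 pc

m − M = 5 log₁₀(d/10 pc)
14.90 − (-0.5) = 15.40 = 5 log₁₀(d/10)
d = 10 × 10^(15.40/5) = 10 × 10^3.080 = 1.202×10^4 pc.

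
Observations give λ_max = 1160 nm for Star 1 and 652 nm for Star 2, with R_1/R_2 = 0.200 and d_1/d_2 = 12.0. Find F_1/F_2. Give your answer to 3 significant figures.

Wien's law: T_1/T_2 = λ_2/λ_1 = 652/1160 = 0.5621.
L_1/L_2 = (R_1/R_2)²(T_1/T_2)⁴ = (0.200)²(0.5621)⁴ = 0.003992.
F_1/F_2 = (L_1/L_2)/(d_1/d_2)² = 0.003992/(12.0)² = 2.772×10^-5.

2.77×10^-5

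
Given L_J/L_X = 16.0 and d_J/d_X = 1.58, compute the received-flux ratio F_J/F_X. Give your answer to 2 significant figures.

6.4

F = L/(4πd²), so F_J/F_X = (L_J/L_X) / (d_J/d_X)²
= 16.0 / (1.58)² = 16.0 / 2.496 = 6.409.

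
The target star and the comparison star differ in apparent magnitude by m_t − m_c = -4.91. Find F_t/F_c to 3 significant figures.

92.0

F_t/F_c = 10^(−(m_t − m_c)/2.5) = 10^(4.91/2.5) = 10^1.964 = 92.04.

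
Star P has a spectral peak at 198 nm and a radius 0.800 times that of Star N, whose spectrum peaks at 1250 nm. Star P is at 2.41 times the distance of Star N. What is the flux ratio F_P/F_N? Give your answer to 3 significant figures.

Wien's law: T_P/T_N = λ_N/λ_P = 1250/198 = 6.313.
L_P/L_N = (R_P/R_N)²(T_P/T_N)⁴ = (0.800)²(6.313)⁴ = 1017.
F_P/F_N = (L_P/L_N)/(d_P/d_N)² = 1017/(2.41)² = 175.0.

175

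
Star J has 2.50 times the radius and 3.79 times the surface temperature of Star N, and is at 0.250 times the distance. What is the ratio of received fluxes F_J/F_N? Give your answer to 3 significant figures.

2.06×10^4

L_J/L_N = (R_J/R_N)²(T_J/T_N)⁴ = (2.50)² × (3.79)⁴ = 1290.
F_J/F_N = (L_J/L_N)/(d_J/d_N)² = 1290 / (0.250)² = 2.063×10^4.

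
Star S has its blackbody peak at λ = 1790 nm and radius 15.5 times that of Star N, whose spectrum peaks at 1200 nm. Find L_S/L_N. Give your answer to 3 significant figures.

Wien's law gives T ∝ 1/λ_max, so T_S/T_N = λ_N/λ_S = 1200/1790 = 0.6704.
Then L ∝ R²T⁴ gives L_S/L_N = (15.5)² × (0.6704)⁴ = 240.2 × 0.2020 = 48.53.

48.5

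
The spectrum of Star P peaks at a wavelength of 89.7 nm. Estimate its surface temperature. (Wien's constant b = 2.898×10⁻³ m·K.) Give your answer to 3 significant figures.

3.23×10^4 K

T = b/λ_max = 2.898×10⁻³ / (89.7×10⁻⁹) = 3.231×10^4 K.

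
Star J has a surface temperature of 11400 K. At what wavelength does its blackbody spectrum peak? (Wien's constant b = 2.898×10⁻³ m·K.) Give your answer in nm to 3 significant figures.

λ_max = b/T = 2.898×10⁻³ / 11400 = 2.54×10^-7 m = 254.2 nm.

254 nm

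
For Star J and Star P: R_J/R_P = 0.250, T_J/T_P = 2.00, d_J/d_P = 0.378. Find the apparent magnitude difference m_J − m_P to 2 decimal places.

-2.11

L_J/L_P = (0.250)²(2.00)⁴ = 1.000.
F_J/F_P = (L_J/L_P)/(d_J/d_P)² = 1.000/0.1429 = 6.999.
m_J − m_P = −2.5 log₁₀(6.999) = -2.11.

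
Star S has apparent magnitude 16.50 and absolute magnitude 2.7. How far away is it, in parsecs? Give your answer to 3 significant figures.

5.75×10^3 pc

m − M = 5 log₁₀(d/10 pc)
16.50 − (2.7) = 13.80 = 5 log₁₀(d/10)
d = 10 × 10^(13.80/5) = 10 × 10^2.760 = 5754 pc.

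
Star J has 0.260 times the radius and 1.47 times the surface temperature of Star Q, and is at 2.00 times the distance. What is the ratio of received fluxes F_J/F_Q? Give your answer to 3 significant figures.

L_J/L_Q = (R_J/R_Q)²(T_J/T_Q)⁴ = (0.260)² × (1.47)⁴ = 0.3157.
F_J/F_Q = (L_J/L_Q)/(d_J/d_Q)² = 0.3157 / (2.00)² = 0.07891.

0.0789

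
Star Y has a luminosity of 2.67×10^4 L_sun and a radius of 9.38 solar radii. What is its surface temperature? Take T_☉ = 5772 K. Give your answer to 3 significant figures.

2.41×10^4 K

T/T_☉ = (L/L_☉)^(1/4) / (R/R_☉)^(1/2)
T = 5772 × (2.67×10^4)^(1/4) / √(9.38) = 5772 × 12.78 / 3.063 = 2.409×10^4 K.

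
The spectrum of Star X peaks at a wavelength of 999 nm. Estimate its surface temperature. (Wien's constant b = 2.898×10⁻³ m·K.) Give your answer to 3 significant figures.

2.90×10^3 K

T = b/λ_max = 2.898×10⁻³ / (999×10⁻⁹) = 2901 K.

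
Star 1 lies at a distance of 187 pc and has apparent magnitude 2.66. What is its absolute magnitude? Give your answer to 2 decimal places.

-3.70

M = m − 5 log₁₀(d/10 pc) = 2.66 − 5 log₁₀(187/10)
  = 2.66 − 5 × 1.272 = 2.66 − 6.36 = -3.70.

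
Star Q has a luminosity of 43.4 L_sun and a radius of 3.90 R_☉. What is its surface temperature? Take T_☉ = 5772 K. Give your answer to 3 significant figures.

T/T_☉ = (L/L_☉)^(1/4) / (R/R_☉)^(1/2)
T = 5772 × (43.4)^(1/4) / √(3.90) = 5772 × 2.567 / 1.975 = 7502 K.

7.50×10^3 K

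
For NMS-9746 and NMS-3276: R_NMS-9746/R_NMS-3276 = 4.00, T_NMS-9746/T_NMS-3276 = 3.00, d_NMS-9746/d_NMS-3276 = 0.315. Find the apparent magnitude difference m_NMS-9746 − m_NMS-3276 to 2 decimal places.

-10.29

L_NMS-9746/L_NMS-3276 = (4.00)²(3.00)⁴ = 1296.
F_NMS-9746/F_NMS-3276 = (L_NMS-9746/L_NMS-3276)/(d_NMS-9746/d_NMS-3276)² = 1296/0.09923 = 1.306×10^4.
m_NMS-9746 − m_NMS-3276 = −2.5 log₁₀(1.306×10^4) = -10.29.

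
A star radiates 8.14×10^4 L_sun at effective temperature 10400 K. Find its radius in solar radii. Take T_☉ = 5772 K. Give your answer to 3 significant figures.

R/R_☉ = √(L/L_☉) / (T/T_☉)² = √(8.14×10^4) / (1.802)²
       = 285.3 / 3.246 = 87.88.

87.9 solar radii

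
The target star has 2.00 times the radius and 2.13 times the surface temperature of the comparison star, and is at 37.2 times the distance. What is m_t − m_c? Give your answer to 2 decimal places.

3.06

L_t/L_c = (2.00)²(2.13)⁴ = 82.33.
F_t/F_c = (L_t/L_c)/(d_t/d_c)² = 82.33/1384 = 0.05950.
m_t − m_c = −2.5 log₁₀(0.05950) = 3.06.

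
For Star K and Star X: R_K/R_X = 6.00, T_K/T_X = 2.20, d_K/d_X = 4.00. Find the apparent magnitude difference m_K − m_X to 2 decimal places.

-4.30

L_K/L_X = (6.00)²(2.20)⁴ = 843.3.
F_K/F_X = (L_K/L_X)/(d_K/d_X)² = 843.3/16.00 = 52.71.
m_K − m_X = −2.5 log₁₀(52.71) = -4.30.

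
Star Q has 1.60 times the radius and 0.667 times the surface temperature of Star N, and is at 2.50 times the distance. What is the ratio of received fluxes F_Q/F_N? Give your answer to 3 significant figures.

L_Q/L_N = (R_Q/R_N)²(T_Q/T_N)⁴ = (1.60)² × (0.667)⁴ = 0.5067.
F_Q/F_N = (L_Q/L_N)/(d_Q/d_N)² = 0.5067 / (2.50)² = 0.08107.

0.0811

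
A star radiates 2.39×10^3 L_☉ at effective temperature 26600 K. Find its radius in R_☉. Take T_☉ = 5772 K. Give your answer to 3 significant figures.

R/R_☉ = √(L/L_☉) / (T/T_☉)² = √(2.39×10^3) / (4.608)²
       = 48.89 / 21.24 = 2.302.

2.30 R_☉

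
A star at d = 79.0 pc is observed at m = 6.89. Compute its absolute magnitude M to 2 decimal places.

2.40

M = m − 5 log₁₀(d/10 pc) = 6.89 − 5 log₁₀(79.0/10)
  = 6.89 − 5 × 0.898 = 6.89 − 4.49 = 2.40.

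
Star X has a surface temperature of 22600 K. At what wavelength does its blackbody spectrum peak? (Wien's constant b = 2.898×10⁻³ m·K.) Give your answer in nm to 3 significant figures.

128 nm

λ_max = b/T = 2.898×10⁻³ / 22600 = 1.28×10^-7 m = 128.2 nm.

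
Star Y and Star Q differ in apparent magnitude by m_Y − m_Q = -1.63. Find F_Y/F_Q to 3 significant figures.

F_Y/F_Q = 10^(−(m_Y − m_Q)/2.5) = 10^(1.63/2.5) = 10^0.652 = 4.487.

4.49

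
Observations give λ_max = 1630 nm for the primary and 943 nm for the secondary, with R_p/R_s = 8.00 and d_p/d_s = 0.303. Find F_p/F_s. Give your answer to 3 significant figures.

78.1

Wien's law: T_p/T_s = λ_s/λ_p = 943/1630 = 0.5785.
L_p/L_s = (R_p/R_s)²(T_p/T_s)⁴ = (8.00)²(0.5785)⁴ = 7.169.
F_p/F_s = (L_p/L_s)/(d_p/d_s)² = 7.169/(0.303)² = 78.09.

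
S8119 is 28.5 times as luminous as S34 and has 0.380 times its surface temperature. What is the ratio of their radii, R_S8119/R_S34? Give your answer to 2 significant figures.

L ∝ R²T⁴ gives R ∝ √L / T², so
R_S8119/R_S34 = √(28.5) / (0.380)² = 5.339 / 0.1444 = 36.97.

37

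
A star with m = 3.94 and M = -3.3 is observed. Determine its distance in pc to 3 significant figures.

281 pc

m − M = 5 log₁₀(d/10 pc)
3.94 − (-3.3) = 7.24 = 5 log₁₀(d/10)
d = 10 × 10^(7.24/5) = 10 × 10^1.448 = 280.5 pc.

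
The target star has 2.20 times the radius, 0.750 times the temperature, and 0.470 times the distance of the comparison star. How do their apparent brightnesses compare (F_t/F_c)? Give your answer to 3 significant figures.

L_t/L_c = (R_t/R_c)²(T_t/T_c)⁴ = (2.20)² × (0.750)⁴ = 1.531.
F_t/F_c = (L_t/L_c)/(d_t/d_c)² = 1.531 / (0.470)² = 6.933.

6.93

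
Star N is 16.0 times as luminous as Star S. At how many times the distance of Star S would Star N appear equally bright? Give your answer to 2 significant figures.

4.0

Equal flux requires L_N/d_N² = L_S/d_S², so d_N/d_S = √(L_N/L_S)
= √(16.0) = 4.000.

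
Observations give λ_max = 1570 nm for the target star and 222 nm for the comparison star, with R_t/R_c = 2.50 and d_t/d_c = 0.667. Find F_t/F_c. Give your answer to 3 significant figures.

0.00562

Wien's law: T_t/T_c = λ_c/λ_t = 222/1570 = 0.1414.
L_t/L_c = (R_t/R_c)²(T_t/T_c)⁴ = (2.50)²(0.1414)⁴ = 0.002499.
F_t/F_c = (L_t/L_c)/(d_t/d_c)² = 0.002499/(0.667)² = 0.005616.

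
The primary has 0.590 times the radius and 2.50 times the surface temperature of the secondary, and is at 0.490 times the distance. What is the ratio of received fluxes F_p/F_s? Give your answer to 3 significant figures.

L_p/L_s = (R_p/R_s)²(T_p/T_s)⁴ = (0.590)² × (2.50)⁴ = 13.60.
F_p/F_s = (L_p/L_s)/(d_p/d_s)² = 13.60 / (0.490)² = 56.63.

56.6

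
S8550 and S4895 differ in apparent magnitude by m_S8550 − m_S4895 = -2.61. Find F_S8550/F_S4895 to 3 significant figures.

11.1

F_S8550/F_S4895 = 10^(−(m_S8550 − m_S4895)/2.5) = 10^(2.61/2.5) = 10^1.044 = 11.07.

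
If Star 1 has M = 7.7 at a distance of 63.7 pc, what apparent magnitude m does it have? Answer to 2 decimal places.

m = M + 5 log₁₀(d/10 pc) = 7.7 + 5 log₁₀(63.7/10)
  = 7.7 + 5 × 0.804 = 7.7 + 4.02 = 11.72.

11.72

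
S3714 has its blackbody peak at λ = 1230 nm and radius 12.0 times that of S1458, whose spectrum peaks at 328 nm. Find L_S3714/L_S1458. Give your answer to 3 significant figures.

0.728

Wien's law gives T ∝ 1/λ_max, so T_S3714/T_S1458 = λ_S1458/λ_S3714 = 328/1230 = 0.2667.
Then L ∝ R²T⁴ gives L_S3714/L_S1458 = (12.0)² × (0.2667)⁴ = 144.0 × 0.005057 = 0.7282.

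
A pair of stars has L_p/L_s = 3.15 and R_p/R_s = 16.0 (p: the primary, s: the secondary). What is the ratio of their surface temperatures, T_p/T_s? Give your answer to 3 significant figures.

0.333

L ∝ R²T⁴ gives T ∝ (L/R²)^(1/4), so
T_p/T_s = (3.15 / 16.0²)^(1/4) = (0.01230)^(1/4) = 0.3331.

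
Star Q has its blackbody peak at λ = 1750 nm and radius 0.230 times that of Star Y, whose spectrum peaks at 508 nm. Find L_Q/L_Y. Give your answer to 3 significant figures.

3.76×10^-4

Wien's law gives T ∝ 1/λ_max, so T_Q/T_Y = λ_Y/λ_Q = 508/1750 = 0.2903.
Then L ∝ R²T⁴ gives L_Q/L_Y = (0.230)² × (0.2903)⁴ = 0.05290 × 0.007101 = 3.756×10^-4.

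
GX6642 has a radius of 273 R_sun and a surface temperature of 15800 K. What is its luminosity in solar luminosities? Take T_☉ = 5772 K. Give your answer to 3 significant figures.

4.18×10^6 solar luminosities

L/L_☉ = (R/R_☉)² (T/T_☉)⁴ = (273)² × (15800/5772)⁴
       = 7.453×10^4 × (2.737)⁴ = 7.453×10^4 × 56.15 = 4.185×10^6.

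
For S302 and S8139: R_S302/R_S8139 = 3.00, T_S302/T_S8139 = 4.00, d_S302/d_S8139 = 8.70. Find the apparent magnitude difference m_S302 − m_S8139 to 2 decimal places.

L_S302/L_S8139 = (3.00)²(4.00)⁴ = 2304.
F_S302/F_S8139 = (L_S302/L_S8139)/(d_S302/d_S8139)² = 2304/75.69 = 30.44.
m_S302 − m_S8139 = −2.5 log₁₀(30.44) = -3.71.

-3.71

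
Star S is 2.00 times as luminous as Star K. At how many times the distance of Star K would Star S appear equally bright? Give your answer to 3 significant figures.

Equal flux requires L_S/d_S² = L_K/d_K², so d_S/d_K = √(L_S/L_K)
= √(2.00) = 1.414.

1.41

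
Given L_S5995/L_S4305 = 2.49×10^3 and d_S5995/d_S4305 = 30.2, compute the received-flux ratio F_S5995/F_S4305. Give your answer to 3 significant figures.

F = L/(4πd²), so F_S5995/F_S4305 = (L_S5995/L_S4305) / (d_S5995/d_S4305)²
= 2.49×10^3 / (30.2)² = 2.49×10^3 / 912.0 = 2.730.

2.73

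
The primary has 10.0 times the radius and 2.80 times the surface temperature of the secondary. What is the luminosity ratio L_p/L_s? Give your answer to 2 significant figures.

From the Stefan–Boltzmann law, L ∝ R²T⁴, so
L_p/L_s = (R_p/R_s)² (T_p/T_s)⁴ = (10.0)² × (2.80)⁴ = 100.0 × 61.47 = 6147.

6.1×10^3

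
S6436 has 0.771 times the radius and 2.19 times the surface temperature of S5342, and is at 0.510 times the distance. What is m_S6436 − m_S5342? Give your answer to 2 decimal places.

L_S6436/L_S5342 = (0.771)²(2.19)⁴ = 13.67.
F_S6436/F_S5342 = (L_S6436/L_S5342)/(d_S6436/d_S5342)² = 13.67/0.2601 = 52.57.
m_S6436 − m_S5342 = −2.5 log₁₀(52.57) = -4.30.

-4.30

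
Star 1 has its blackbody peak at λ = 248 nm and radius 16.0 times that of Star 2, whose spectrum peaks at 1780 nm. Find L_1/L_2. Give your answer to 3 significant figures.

6.79×10^5

Wien's law gives T ∝ 1/λ_max, so T_1/T_2 = λ_2/λ_1 = 1780/248 = 7.177.
Then L ∝ R²T⁴ gives L_1/L_2 = (16.0)² × (7.177)⁴ = 256.0 × 2654 = 6.794×10^5.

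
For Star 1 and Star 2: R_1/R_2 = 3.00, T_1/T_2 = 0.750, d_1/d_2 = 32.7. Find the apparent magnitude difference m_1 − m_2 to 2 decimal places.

L_1/L_2 = (3.00)²(0.750)⁴ = 2.848.
F_1/F_2 = (L_1/L_2)/(d_1/d_2)² = 2.848/1069 = 0.002663.
m_1 − m_2 = −2.5 log₁₀(0.002663) = 6.44.

6.44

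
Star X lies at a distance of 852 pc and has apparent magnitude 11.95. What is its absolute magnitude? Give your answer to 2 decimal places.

M = m − 5 log₁₀(d/10 pc) = 11.95 − 5 log₁₀(852/10)
  = 11.95 − 5 × 1.930 = 11.95 − 9.65 = 2.30.

2.30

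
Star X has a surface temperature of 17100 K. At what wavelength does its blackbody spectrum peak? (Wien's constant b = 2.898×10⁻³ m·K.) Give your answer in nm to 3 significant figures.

λ_max = b/T = 2.898×10⁻³ / 17100 = 1.69×10^-7 m = 169.5 nm.

169 nm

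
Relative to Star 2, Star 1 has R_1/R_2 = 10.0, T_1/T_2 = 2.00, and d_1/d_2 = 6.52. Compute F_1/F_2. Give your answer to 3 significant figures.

37.6

L_1/L_2 = (R_1/R_2)²(T_1/T_2)⁴ = (10.0)² × (2.00)⁴ = 1600.
F_1/F_2 = (L_1/L_2)/(d_1/d_2)² = 1600 / (6.52)² = 37.64.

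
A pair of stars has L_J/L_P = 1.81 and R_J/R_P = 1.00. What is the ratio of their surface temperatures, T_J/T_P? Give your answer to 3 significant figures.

1.16

L ∝ R²T⁴ gives T ∝ (L/R²)^(1/4), so
T_J/T_P = (1.81 / 1.00²)^(1/4) = (1.810)^(1/4) = 1.160.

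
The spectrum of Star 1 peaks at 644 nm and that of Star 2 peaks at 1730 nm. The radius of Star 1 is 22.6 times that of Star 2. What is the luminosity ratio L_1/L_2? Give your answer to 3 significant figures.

2.66×10^4

Wien's law gives T ∝ 1/λ_max, so T_1/T_2 = λ_2/λ_1 = 1730/644 = 2.686.
Then L ∝ R²T⁴ gives L_1/L_2 = (22.6)² × (2.686)⁴ = 510.8 × 52.08 = 2.660×10^4.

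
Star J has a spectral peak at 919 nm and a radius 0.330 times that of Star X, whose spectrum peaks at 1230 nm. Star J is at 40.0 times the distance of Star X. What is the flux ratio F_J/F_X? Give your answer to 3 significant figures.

Wien's law: T_J/T_X = λ_X/λ_J = 1230/919 = 1.338.
L_J/L_X = (R_J/R_X)²(T_J/T_X)⁴ = (0.330)²(1.338)⁴ = 0.3495.
F_J/F_X = (L_J/L_X)/(d_J/d_X)² = 0.3495/(40.0)² = 2.184×10^-4.

2.18×10^-4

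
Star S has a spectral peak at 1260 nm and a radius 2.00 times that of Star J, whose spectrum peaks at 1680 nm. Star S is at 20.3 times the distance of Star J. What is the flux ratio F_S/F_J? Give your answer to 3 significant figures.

Wien's law: T_S/T_J = λ_J/λ_S = 1680/1260 = 1.333.
L_S/L_J = (R_S/R_J)²(T_S/T_J)⁴ = (2.00)²(1.333)⁴ = 12.64.
F_S/F_J = (L_S/L_J)/(d_S/d_J)² = 12.64/(20.3)² = 0.03068.

0.0307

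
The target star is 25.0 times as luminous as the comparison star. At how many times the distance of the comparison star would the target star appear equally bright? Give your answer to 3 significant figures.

5.00

Equal flux requires L_t/d_t² = L_c/d_c², so d_t/d_c = √(L_t/L_c)
= √(25.0) = 5.000.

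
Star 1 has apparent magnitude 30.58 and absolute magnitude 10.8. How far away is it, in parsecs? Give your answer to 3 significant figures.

m − M = 5 log₁₀(d/10 pc)
30.58 − (10.8) = 19.78 = 5 log₁₀(d/10)
d = 10 × 10^(19.78/5) = 10 × 10^3.956 = 9.036×10^4 pc.

9.04×10^4 pc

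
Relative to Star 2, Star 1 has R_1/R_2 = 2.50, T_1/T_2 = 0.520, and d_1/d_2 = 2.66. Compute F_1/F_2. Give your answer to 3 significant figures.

0.0646

L_1/L_2 = (R_1/R_2)²(T_1/T_2)⁴ = (2.50)² × (0.520)⁴ = 0.4570.
F_1/F_2 = (L_1/L_2)/(d_1/d_2)² = 0.4570 / (2.66)² = 0.06458.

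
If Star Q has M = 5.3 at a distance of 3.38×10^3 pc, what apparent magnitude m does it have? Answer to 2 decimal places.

17.94

m = M + 5 log₁₀(d/10 pc) = 5.3 + 5 log₁₀(3.38×10^3/10)
  = 5.3 + 5 × 2.529 = 5.3 + 12.64 = 17.94.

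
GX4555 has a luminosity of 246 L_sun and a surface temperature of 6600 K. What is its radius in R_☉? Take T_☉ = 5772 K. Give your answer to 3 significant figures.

R/R_☉ = √(L/L_☉) / (T/T_☉)² = √(246) / (1.143)²
       = 15.68 / 1.307 = 12.00.

12.0 R_☉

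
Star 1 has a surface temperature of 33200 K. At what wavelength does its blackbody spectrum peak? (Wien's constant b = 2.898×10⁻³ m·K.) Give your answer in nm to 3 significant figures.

87.3 nm

λ_max = b/T = 2.898×10⁻³ / 33200 = 8.73×10^-8 m = 87.29 nm.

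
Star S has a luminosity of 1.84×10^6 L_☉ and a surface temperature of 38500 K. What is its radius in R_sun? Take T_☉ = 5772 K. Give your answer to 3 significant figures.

30.5 R_sun

R/R_☉ = √(L/L_☉) / (T/T_☉)² = √(1.84×10^6) / (6.670)²
       = 1356 / 44.49 = 30.49.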